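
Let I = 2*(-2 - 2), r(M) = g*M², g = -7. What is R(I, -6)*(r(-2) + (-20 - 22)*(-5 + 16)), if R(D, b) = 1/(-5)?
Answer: 98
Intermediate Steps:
r(M) = -7*M²
I = -8 (I = 2*(-4) = -8)
R(D, b) = -⅕
R(I, -6)*(r(-2) + (-20 - 22)*(-5 + 16)) = -(-7*(-2)² + (-20 - 22)*(-5 + 16))/5 = -(-7*4 - 42*11)/5 = -(-28 - 462)/5 = -⅕*(-490) = 98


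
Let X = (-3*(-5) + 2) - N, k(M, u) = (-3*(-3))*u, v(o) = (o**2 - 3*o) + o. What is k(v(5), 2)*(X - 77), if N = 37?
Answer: -1746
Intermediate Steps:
v(o) = o**2 - 2*o
k(M, u) = 9*u
X = -20 (X = (-3*(-5) + 2) - 1*37 = (15 + 2) - 37 = 17 - 37 = -20)
k(v(5), 2)*(X - 77) = (9*2)*(-20 - 77) = 18*(-97) = -1746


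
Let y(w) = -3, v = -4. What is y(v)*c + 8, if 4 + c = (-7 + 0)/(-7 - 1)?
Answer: 139/8 ≈ 17.375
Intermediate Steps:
c = -25/8 (c = -4 + (-7 + 0)/(-7 - 1) = -4 - 7/(-8) = -4 - 7*(-⅛) = -4 + 7/8 = -25/8 ≈ -3.1250)
y(v)*c + 8 = -3*(-25/8) + 8 = 75/8 + 8 = 139/8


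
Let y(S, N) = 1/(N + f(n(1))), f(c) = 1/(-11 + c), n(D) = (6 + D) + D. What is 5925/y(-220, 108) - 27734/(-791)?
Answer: 72089487/113 ≈ 6.3796e+5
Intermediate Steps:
n(D) = 6 + 2*D
y(S, N) = 1/(-1/3 + N) (y(S, N) = 1/(N + 1/(-11 + (6 + 2*1))) = 1/(N + 1/(-11 + (6 + 2))) = 1/(N + 1/(-11 + 8)) = 1/(N + 1/(-3)) = 1/(N - 1/3) = 1/(-1/3 + N))
5925/y(-220, 108) - 27734/(-791) = 5925/((3/(-1 + 3*108))) - 27734/(-791) = 5925/((3/(-1 + 324))) - 27734*(-1/791) = 5925/((3/323)) + 3962/113 = 5925/((3*(1/323))) + 3962/113 = 5925/(3/323) + 3962/113 = 5925*(323/3) + 3962/113 = 637925 + 3962/113 = 72089487/113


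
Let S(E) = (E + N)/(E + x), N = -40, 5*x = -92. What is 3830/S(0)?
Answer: 8809/5 ≈ 1761.8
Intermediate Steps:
x = -92/5 (x = (1/5)*(-92) = -92/5 ≈ -18.400)
S(E) = (-40 + E)/(-92/5 + E) (S(E) = (E - 40)/(E - 92/5) = (-40 + E)/(-92/5 + E))
3830/S(0) = 3830/((5*(-40 + 0)/(-92 + 5*0))) = 3830/((5*(-40)/(-92 + 0))) = 3830/((5*(-40)/(-92))) = 3830/((5*(-1/92)*(-40))) = 3830/(50/23) = 3830*(23/50) = 8809/5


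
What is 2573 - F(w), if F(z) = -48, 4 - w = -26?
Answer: 2621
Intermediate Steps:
w = 30 (w = 4 - 1*(-26) = 4 + 26 = 30)
2573 - F(w) = 2573 - 1*(-48) = 2573 + 48 = 2621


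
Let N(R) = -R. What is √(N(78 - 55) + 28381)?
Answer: √28358 ≈ 168.40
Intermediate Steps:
√(N(78 - 55) + 28381) = √(-(78 - 55) + 28381) = √(-1*23 + 28381) = √(-23 + 28381) = √28358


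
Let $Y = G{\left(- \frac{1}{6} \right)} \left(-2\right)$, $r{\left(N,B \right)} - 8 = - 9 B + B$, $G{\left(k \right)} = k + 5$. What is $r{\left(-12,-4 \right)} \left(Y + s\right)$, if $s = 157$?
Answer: $\frac{17680}{3} \approx 5893.3$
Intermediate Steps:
$G{\left(k \right)} = 5 + k$
$r{\left(N,B \right)} = 8 - 8 B$ ($r{\left(N,B \right)} = 8 + \left(- 9 B + B\right) = 8 - 8 B$)
$Y = - \frac{29}{3}$ ($Y = \left(5 - \frac{1}{6}\right) \left(-2\right) = \frac{29}{6} \left(-2\right) = - \frac{29}{3} \approx -9.6667$)
$r{\left(-12,-4 \right)} \left(Y + s\right) = \left(8 - -32\right) \left(- \frac{29}{3} + 157\right) = \left(8 + 32\right) \frac{442}{3} = 40 \cdot \frac{442}{3} = \frac{17680}{3}$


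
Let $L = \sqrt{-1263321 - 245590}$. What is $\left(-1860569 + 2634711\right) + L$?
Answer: $774142 + i \sqrt{1508911} \approx 7.7414 \cdot 10^{5} + 1228.4 i$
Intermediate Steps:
$L = i \sqrt{1508911}$ ($L = \sqrt{-1508911} = i \sqrt{1508911} \approx 1228.4 i$)
$\left(-1860569 + 2634711\right) + L = \left(-1860569 + 2634711\right) + i \sqrt{1508911} = 774142 + i \sqrt{1508911}$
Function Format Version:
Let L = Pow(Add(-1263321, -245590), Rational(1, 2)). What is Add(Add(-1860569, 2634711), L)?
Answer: Add(774142, Mul(I, Pow(1508911, Rational(1, 2)))) ≈ Add(7.7414e+5, Mul(1228.4, I))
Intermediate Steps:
L = Mul(I, Pow(1508911, Rational(1, 2))) (L = Pow(-1508911, Rational(1, 2)) = Mul(I, Pow(1508911, Rational(1, 2))) ≈ Mul(1228.4, I))
Add(Add(-1860569, 2634711), L) = Add(Add(-1860569, 2634711), Mul(I, Pow(1508911, Rational(1, 2)))) = Add(774142, Mul(I, Pow(1508911, Rational(1, 2))))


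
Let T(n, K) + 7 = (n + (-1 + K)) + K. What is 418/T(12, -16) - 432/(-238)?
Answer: -3121/238 ≈ -13.113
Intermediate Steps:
T(n, K) = -8 + n + 2*K (T(n, K) = -7 + ((n + (-1 + K)) + K) = -7 + ((-1 + K + n) + K) = -7 + (-1 + n + 2*K) = -8 + n + 2*K)
418/T(12, -16) - 432/(-238) = 418/(-8 + 12 + 2*(-16)) - 432/(-238) = 418/(-8 + 12 - 32) - 432*(-1/238) = 418/(-28) + 216/119 = 418*(-1/28) + 216/119 = -209/14 + 216/119 = -3121/238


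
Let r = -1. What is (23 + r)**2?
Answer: 484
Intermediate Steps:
(23 + r)**2 = (23 - 1)**2 = 22**2 = 484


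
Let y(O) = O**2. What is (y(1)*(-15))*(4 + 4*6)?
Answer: -420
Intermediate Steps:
(y(1)*(-15))*(4 + 4*6) = (1**2*(-15))*(4 + 4*6) = (1*(-15))*(4 + 24) = -15*28 = -420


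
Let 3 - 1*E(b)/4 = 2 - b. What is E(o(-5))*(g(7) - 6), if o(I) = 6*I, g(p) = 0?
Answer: 696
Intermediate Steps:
E(b) = 4 + 4*b (E(b) = 12 - 4*(2 - b) = 12 + (-8 + 4*b) = 4 + 4*b)
E(o(-5))*(g(7) - 6) = (4 + 4*(6*(-5)))*(0 - 6) = (4 + 4*(-30))*(-6) = (4 - 120)*(-6) = -116*(-6) = 696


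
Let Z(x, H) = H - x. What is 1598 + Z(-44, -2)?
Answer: 1640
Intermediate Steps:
1598 + Z(-44, -2) = 1598 + (-2 - 1*(-44)) = 1598 + (-2 + 44) = 1598 + 42 = 1640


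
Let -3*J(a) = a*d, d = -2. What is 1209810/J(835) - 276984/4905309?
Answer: 593433769353/273062201 ≈ 2173.3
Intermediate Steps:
J(a) = 2*a/3 (J(a) = -a*(-2)/3 = -(-2)*a/3 = 2*a/3)
1209810/J(835) - 276984/4905309 = 1209810/(((⅔)*835)) - 276984/4905309 = 1209810/(1670/3) - 276984*1/4905309 = 1209810*(3/1670) - 92328/1635103 = 362943/167 - 92328/1635103 = 593433769353/273062201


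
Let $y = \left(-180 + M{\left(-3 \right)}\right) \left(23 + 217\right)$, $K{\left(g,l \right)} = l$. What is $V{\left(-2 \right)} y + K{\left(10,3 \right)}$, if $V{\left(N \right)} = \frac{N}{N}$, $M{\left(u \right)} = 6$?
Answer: $-41757$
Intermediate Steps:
$V{\left(N \right)} = 1$
$y = -41760$ ($y = \left(-180 + 6\right) \left(23 + 217\right) = \left(-174\right) 240 = -41760$)
$V{\left(-2 \right)} y + K{\left(10,3 \right)} = 1 \left(-41760\right) + 3 = -41760 + 3 = -41757$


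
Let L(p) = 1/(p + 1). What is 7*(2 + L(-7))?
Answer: 77/6 ≈ 12.833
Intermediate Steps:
L(p) = 1/(1 + p)
7*(2 + L(-7)) = 7*(2 + 1/(1 - 7)) = 7*(2 + 1/(-6)) = 7*(2 - ⅙) = 7*(11/6) = 77/6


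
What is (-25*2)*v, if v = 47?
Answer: -2350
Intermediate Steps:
(-25*2)*v = -25*2*47 = -50*47 = -2350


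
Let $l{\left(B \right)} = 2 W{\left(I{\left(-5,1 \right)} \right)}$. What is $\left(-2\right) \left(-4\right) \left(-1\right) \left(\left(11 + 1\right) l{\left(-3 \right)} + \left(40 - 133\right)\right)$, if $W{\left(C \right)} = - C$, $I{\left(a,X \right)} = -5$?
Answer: $-216$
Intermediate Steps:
$l{\left(B \right)} = 10$ ($l{\left(B \right)} = 2 \left(\left(-1\right) \left(-5\right)\right) = 2 \cdot 5 = 10$)
$\left(-2\right) \left(-4\right) \left(-1\right) \left(\left(11 + 1\right) l{\left(-3 \right)} + \left(40 - 133\right)\right) = \left(-2\right) \left(-4\right) \left(-1\right) \left(\left(11 + 1\right) 10 + \left(40 - 133\right)\right) = 8 \left(-1\right) \left(12 \cdot 10 - 93\right) = - 8 \left(120 - 93\right) = \left(-8\right) 27 = -216$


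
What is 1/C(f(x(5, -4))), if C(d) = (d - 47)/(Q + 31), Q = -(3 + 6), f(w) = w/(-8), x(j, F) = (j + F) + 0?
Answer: -176/377 ≈ -0.46684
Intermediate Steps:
x(j, F) = F + j (x(j, F) = (F + j) + 0 = F + j)
f(w) = -w/8 (f(w) = w*(-⅛) = -w/8)
Q = -9 (Q = -1*9 = -9)
C(d) = -47/22 + d/22 (C(d) = (d - 47)/(-9 + 31) = (-47 + d)/22 = (-47 + d)*(1/22) = -47/22 + d/22)
1/C(f(x(5, -4))) = 1/(-47/22 + (-(-4 + 5)/8)/22) = 1/(-47/22 + (-⅛*1)/22) = 1/(-47/22 + (1/22)*(-⅛)) = 1/(-47/22 - 1/176) = 1/(-377/176) = -176/377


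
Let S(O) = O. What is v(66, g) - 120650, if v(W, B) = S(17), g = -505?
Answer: -120633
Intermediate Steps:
v(W, B) = 17
v(66, g) - 120650 = 17 - 120650 = -120633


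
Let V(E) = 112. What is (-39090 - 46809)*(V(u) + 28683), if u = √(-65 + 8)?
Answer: -2473461705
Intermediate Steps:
u = I*√57 (u = √(-57) = I*√57 ≈ 7.5498*I)
(-39090 - 46809)*(V(u) + 28683) = (-39090 - 46809)*(112 + 28683) = -85899*28795 = -2473461705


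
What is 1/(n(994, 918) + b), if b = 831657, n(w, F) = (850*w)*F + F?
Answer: 1/776450775 ≈ 1.2879e-9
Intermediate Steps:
n(w, F) = F + 850*F*w (n(w, F) = 850*F*w + F = F + 850*F*w)
1/(n(994, 918) + b) = 1/(918*(1 + 850*994) + 831657) = 1/(918*(1 + 844900) + 831657) = 1/(918*844901 + 831657) = 1/(775619118 + 831657) = 1/776450775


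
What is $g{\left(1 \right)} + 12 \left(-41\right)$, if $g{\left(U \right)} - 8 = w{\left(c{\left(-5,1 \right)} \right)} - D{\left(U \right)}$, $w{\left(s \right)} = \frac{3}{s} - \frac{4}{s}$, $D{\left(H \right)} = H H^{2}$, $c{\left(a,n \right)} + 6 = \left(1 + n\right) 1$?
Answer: $- \frac{1939}{4} \approx -484.75$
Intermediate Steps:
$c{\left(a,n \right)} = -5 + n$ ($c{\left(a,n \right)} = -6 + \left(1 + n\right) 1 = -6 + \left(1 + n\right) = -5 + n$)
$D{\left(H \right)} = H^{3}$
$w{\left(s \right)} = - \frac{1}{s}$
$g{\left(U \right)} = \frac{33}{4} - U^{3}$ ($g{\left(U \right)} = 8 - \left(U^{3} + \frac{1}{-5 + 1}\right) = 8 - \left(- \frac{1}{4} + U^{3}\right) = \frac{33}{4} - U^{3}$)
$g{\left(1 \right)} + 12 \left(-41\right) = \left(\frac{33}{4} - 1^{3}\right) + 12 \left(-41\right) = \left(\frac{33}{4} - 1\right) - 492 = \frac{29}{4} - 492 = - \frac{1939}{4}$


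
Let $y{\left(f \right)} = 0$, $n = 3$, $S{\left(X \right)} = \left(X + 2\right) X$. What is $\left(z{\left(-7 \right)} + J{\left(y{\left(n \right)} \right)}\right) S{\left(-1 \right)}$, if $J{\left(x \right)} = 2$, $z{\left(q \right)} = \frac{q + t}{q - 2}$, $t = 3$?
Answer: $- \frac{22}{9} \approx -2.4444$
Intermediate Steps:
$S{\left(X \right)} = X \left(2 + X\right)$ ($S{\left(X \right)} = \left(2 + X\right) X = X \left(2 + X\right)$)
$z{\left(q \right)} = \frac{3 + q}{-2 + q}$ ($z{\left(q \right)} = \frac{q + 3}{q - 2} = \frac{3 + q}{-2 + q}$)
$\left(z{\left(-7 \right)} + J{\left(y{\left(n \right)} \right)}\right) S{\left(-1 \right)} = \left(\frac{3 - 7}{-2 - 7} + 2\right) \left(- (2 - 1)\right) = \left(\frac{1}{-9} \left(-4\right) + 2\right) \left(\left(-1\right) 1\right) = \left(\left(- \frac{1}{9}\right) \left(-4\right) + 2\right) \left(-1\right) = \left(\frac{4}{9} + 2\right) \left(-1\right) = \frac{22}{9} \left(-1\right) = - \frac{22}{9}$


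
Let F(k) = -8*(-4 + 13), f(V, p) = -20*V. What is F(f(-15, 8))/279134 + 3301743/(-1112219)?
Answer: -460854405165/155229069173 ≈ -2.9689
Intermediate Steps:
F(k) = -72 (F(k) = -8*9 = -72)
F(f(-15, 8))/279134 + 3301743/(-1112219) = -72/279134 + 3301743/(-1112219) = -72*1/279134 + 3301743*(-1/1112219) = -36/139567 - 3301743/1112219 = -460854405165/155229069173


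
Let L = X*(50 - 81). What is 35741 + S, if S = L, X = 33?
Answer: 34718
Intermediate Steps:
L = -1023 (L = 33*(50 - 81) = 33*(-31) = -1023)
S = -1023
35741 + S = 35741 - 1023 = 34718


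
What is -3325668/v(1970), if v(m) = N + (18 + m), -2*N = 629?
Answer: -6651336/3347 ≈ -1987.3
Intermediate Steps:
N = -629/2 (N = -1/2*629 = -629/2 ≈ -314.50)
v(m) = -593/2 + m (v(m) = -629/2 + (18 + m) = -593/2 + m)
-3325668/v(1970) = -3325668/(-593/2 + 1970) = -3325668/3347/2 = -3325668*2/3347 = -6651336/3347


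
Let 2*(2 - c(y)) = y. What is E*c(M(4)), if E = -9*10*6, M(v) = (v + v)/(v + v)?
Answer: -810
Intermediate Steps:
M(v) = 1 (M(v) = (2*v)/((2*v)) = (2*v)*(1/(2*v)) = 1)
E = -540 (E = -90*6 = -540)
c(y) = 2 - y/2
E*c(M(4)) = -540*(2 - 1/2*1) = -540*(2 - 1/2) = -540*3/2 = -810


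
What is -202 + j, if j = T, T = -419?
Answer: -621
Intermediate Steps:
j = -419
-202 + j = -202 - 419 = -621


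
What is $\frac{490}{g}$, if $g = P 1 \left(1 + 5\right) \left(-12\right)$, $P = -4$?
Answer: $\frac{245}{144} \approx 1.7014$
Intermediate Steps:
$g = 288$ ($g = - 4 \cdot 1 \left(1 + 5\right) \left(-12\right) = - 4 \cdot 1 \cdot 6 \left(-12\right) = \left(-4\right) 6 \left(-12\right) = \left(-24\right) \left(-12\right) = 288$)
$\frac{490}{g} = \frac{490}{288} = 490 \cdot \frac{1}{288} = \frac{245}{144}$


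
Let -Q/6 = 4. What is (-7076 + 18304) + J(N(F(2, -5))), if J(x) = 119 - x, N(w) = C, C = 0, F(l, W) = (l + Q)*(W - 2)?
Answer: 11347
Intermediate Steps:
Q = -24 (Q = -6*4 = -24)
F(l, W) = (-24 + l)*(-2 + W) (F(l, W) = (l - 24)*(W - 2) = (-24 + l)*(-2 + W))
N(w) = 0
(-7076 + 18304) + J(N(F(2, -5))) = (-7076 + 18304) + (119 - 1*0) = 11228 + (119 + 0) = 11228 + 119 = 11347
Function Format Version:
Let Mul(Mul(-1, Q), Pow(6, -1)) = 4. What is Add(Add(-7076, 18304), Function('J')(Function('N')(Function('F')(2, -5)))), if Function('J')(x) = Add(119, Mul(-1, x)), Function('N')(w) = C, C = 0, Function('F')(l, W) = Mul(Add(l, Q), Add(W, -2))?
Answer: 11347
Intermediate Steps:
Q = -24 (Q = Mul(-6, 4) = -24)
Function('F')(l, W) = Mul(Add(-24, l), Add(-2, W)) (Function('F')(l, W) = Mul(Add(l, -24), Add(W, -2)) = Mul(Add(-24, l), Add(-2, W)))
Function('N')(w) = 0
Add(Add(-7076, 18304), Function('J')(Function('N')(Function('F')(2, -5)))) = Add(Add(-7076, 18304), Add(119, Mul(-1, 0))) = Add(11228, Add(119, 0)) = Add(11228, 119) = 11347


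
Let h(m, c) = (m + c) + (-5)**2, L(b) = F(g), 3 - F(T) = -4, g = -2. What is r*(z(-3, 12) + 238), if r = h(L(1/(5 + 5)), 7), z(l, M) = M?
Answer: 9750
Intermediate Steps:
F(T) = 7 (F(T) = 3 - 1*(-4) = 3 + 4 = 7)
L(b) = 7
h(m, c) = 25 + c + m (h(m, c) = (c + m) + 25 = 25 + c + m)
r = 39 (r = 25 + 7 + 7 = 39)
r*(z(-3, 12) + 238) = 39*(12 + 238) = 39*250 = 9750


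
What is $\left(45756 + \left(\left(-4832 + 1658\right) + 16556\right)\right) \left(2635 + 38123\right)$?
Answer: $2410346604$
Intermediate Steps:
$\left(45756 + \left(\left(-4832 + 1658\right) + 16556\right)\right) \left(2635 + 38123\right) = \left(45756 + \left(-3174 + 16556\right)\right) 40758 = \left(45756 + 13382\right) 40758 = 59138 \cdot 40758 = 2410346604$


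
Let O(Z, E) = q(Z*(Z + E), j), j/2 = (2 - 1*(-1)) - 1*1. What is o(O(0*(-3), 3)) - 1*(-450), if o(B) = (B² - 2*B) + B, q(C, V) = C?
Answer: 450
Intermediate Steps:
j = 4 (j = 2*((2 - 1*(-1)) - 1*1) = 2*((2 + 1) - 1) = 2*(3 - 1) = 2*2 = 4)
O(Z, E) = Z*(E + Z) (O(Z, E) = Z*(Z + E) = Z*(E + Z))
o(B) = B² - B
o(O(0*(-3), 3)) - 1*(-450) = ((0*(-3))*(3 + 0*(-3)))*(-1 + (0*(-3))*(3 + 0*(-3))) - 1*(-450) = (0*(3 + 0))*(-1 + 0*(3 + 0)) + 450 = (0*3)*(-1 + 0*3) + 450 = 0*(-1 + 0) + 450 = 0*(-1) + 450 = 0 + 450 = 450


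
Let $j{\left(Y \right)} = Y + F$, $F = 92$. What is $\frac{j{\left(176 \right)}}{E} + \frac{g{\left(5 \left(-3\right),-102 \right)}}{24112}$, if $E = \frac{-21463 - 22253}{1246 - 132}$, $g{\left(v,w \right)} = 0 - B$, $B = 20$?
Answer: $- \frac{449972509}{65880012} \approx -6.8302$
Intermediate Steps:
$g{\left(v,w \right)} = -20$ ($g{\left(v,w \right)} = 0 - 20 = -20$)
$E = - \frac{21858}{557}$ ($E = - \frac{43716}{1114} = \left(-43716\right) \frac{1}{1114} = - \frac{21858}{557} \approx -39.242$)
$j{\left(Y \right)} = 92 + Y$ ($j{\left(Y \right)} = Y + 92 = 92 + Y$)
$\frac{j{\left(176 \right)}}{E} + \frac{g{\left(5 \left(-3\right),-102 \right)}}{24112} = \frac{92 + 176}{- \frac{21858}{557}} - \frac{20}{24112} = 268 \left(- \frac{557}{21858}\right) - \frac{5}{6028} = - \frac{74638}{10929} - \frac{5}{6028} = - \frac{449972509}{65880012}$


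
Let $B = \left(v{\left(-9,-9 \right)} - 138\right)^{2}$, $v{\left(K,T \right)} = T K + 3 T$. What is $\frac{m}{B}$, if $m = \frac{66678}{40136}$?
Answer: $\frac{11113}{47199936} \approx 0.00023545$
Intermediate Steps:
$v{\left(K,T \right)} = 3 T + K T$ ($v{\left(K,T \right)} = K T + 3 T = 3 T + K T$)
$B = 7056$ ($B = \left(- 9 \left(3 - 9\right) - 138\right)^{2} = \left(\left(-9\right) \left(-6\right) - 138\right)^{2} = \left(54 - 138\right)^{2} = \left(-84\right)^{2} = 7056$)
$m = \frac{33339}{20068}$ ($m = 66678 \cdot \frac{1}{40136} = \frac{33339}{20068} \approx 1.6613$)
$\frac{m}{B} = \frac{33339}{20068 \cdot 7056} = \frac{33339}{20068} \cdot \frac{1}{7056} = \frac{11113}{47199936}$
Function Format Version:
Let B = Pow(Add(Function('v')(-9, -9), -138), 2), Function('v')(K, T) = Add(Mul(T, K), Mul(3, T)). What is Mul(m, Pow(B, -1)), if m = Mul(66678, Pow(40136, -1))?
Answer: Rational(11113, 47199936) ≈ 0.00023545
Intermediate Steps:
Function('v')(K, T) = Add(Mul(3, T), Mul(K, T)) (Function('v')(K, T) = Add(Mul(K, T), Mul(3, T)) = Add(Mul(3, T), Mul(K, T)))
B = 7056 (B = Pow(Add(Mul(-9, Add(3, -9)), -138), 2) = Pow(Add(Mul(-9, -6), -138), 2) = Pow(Add(54, -138), 2) = Pow(-84, 2) = 7056)
m = Rational(33339, 20068) (m = Mul(66678, Rational(1, 40136)) = Rational(33339, 20068) ≈ 1.6613)
Mul(m, Pow(B, -1)) = Mul(Rational(33339, 20068), Pow(7056, -1)) = Mul(Rational(33339, 20068), Rational(1, 7056)) = Rational(11113, 47199936)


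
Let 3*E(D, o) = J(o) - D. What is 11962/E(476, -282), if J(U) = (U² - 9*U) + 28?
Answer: 17943/40807 ≈ 0.43970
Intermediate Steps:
J(U) = 28 + U² - 9*U
E(D, o) = 28/3 - 3*o - D/3 + o²/3 (E(D, o) = ((28 + o² - 9*o) - D)/3 = (28 + o² - D - 9*o)/3 = 28/3 - 3*o - D/3 + o²/3)
11962/E(476, -282) = 11962/(28/3 - 3*(-282) - ⅓*476 + (⅓)*(-282)²) = 11962/(28/3 + 846 - 476/3 + (⅓)*79524) = 11962/(28/3 + 846 - 476/3 + 26508) = 11962/(81614/3) = 11962*(3/81614) = 17943/40807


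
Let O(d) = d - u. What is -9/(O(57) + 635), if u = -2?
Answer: -9/694 ≈ -0.012968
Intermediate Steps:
O(d) = 2 + d (O(d) = d - 1*(-2) = d + 2 = 2 + d)
-9/(O(57) + 635) = -9/((2 + 57) + 635) = -9/(59 + 635) = -9/694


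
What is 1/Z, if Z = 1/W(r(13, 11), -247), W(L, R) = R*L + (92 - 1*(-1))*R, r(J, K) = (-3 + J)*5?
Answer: -35321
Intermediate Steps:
r(J, K) = -15 + 5*J
W(L, R) = 93*R + L*R (W(L, R) = L*R + (92 + 1)*R = L*R + 93*R = 93*R + L*R)
Z = -1/35321 (Z = 1/(-247*(93 + (-15 + 5*13))) = 1/(-247*(93 + (-15 + 65))) = 1/(-247*(93 + 50)) = 1/(-247*143) = 1/(-35321) = -1/35321 ≈ -2.8312e-5)
1/Z = 1/(-1/35321) = -35321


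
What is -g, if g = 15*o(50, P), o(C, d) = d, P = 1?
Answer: -15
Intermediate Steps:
g = 15 (g = 15*1 = 15)
-g = -1*15 = -15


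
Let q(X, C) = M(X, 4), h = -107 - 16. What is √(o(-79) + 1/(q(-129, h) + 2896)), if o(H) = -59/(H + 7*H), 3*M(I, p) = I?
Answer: √8462480474/300516 ≈ 0.30611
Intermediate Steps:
M(I, p) = I/3
o(H) = -59/(8*H) (o(H) = -59*1/(8*H) = -59/(8*H))
h = -123
q(X, C) = X/3
√(o(-79) + 1/(q(-129, h) + 2896)) = √(-59/8/(-79) + 1/((⅓)*(-129) + 2896)) = √(-59/8*(-1/79) + 1/(-43 + 2896)) = √(59/632 + 1/2853) = √(168959/1803096) = √8462480474/300516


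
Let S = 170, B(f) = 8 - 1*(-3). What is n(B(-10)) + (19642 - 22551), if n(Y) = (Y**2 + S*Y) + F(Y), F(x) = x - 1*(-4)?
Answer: -903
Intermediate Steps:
F(x) = 4 + x (F(x) = x + 4 = 4 + x)
B(f) = 11 (B(f) = 8 + 3 = 11)
n(Y) = 4 + Y**2 + 171*Y (n(Y) = (Y**2 + 170*Y) + (4 + Y) = 4 + Y**2 + 171*Y)
n(B(-10)) + (19642 - 22551) = (4 + 11**2 + 171*11) + (19642 - 22551) = (4 + 121 + 1881) - 2909 = 2006 - 2909 = -903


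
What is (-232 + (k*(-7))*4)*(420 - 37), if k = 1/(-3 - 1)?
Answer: -86175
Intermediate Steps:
k = -¼ (k = 1/(-4) = -¼ ≈ -0.25000)
(-232 + (k*(-7))*4)*(420 - 37) = (-232 - ¼*(-7)*4)*(420 - 37) = (-232 + (7/4)*4)*383 = (-232 + 7)*383 = -225*383 = -86175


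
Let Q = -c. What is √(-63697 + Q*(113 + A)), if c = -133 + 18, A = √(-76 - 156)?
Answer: √(-50702 + 230*I*√58) ≈ 3.889 + 225.2*I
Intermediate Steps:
A = 2*I*√58 (A = √(-232) = 2*I*√58 ≈ 15.232*I)
c = -115
Q = 115 (Q = -1*(-115) = 115)
√(-63697 + Q*(113 + A)) = √(-63697 + 115*(113 + 2*I*√58)) = √(-63697 + (12995 + 230*I*√58)) = √(-50702 + 230*I*√58)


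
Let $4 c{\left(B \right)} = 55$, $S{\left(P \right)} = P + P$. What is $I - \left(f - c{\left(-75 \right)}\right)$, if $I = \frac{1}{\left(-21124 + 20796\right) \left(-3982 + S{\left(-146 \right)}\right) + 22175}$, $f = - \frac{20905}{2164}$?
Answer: $\frac{18035555796}{770409427} \approx 23.41$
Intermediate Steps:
$S{\left(P \right)} = 2 P$
$c{\left(B \right)} = \frac{55}{4}$ ($c{\left(B \right)} = \frac{1}{4} \cdot 55 = \frac{55}{4}$)
$f = - \frac{20905}{2164}$ ($f = \left(-20905\right) \frac{1}{2164} = - \frac{20905}{2164} \approx -9.6604$)
$I = \frac{1}{1424047}$ ($I = \frac{1}{\left(-21124 + 20796\right) \left(-3982 + 2 \left(-146\right)\right) + 22175} = \frac{1}{- 328 \left(-3982 - 292\right) + 22175} = \frac{1}{\left(-328\right) \left(-4274\right) + 22175} = \frac{1}{1401872 + 22175} = \frac{1}{1424047} \approx 7.0222 \cdot 10^{-7}$)
$I - \left(f - c{\left(-75 \right)}\right) = \frac{1}{1424047} - \left(- \frac{20905}{2164} - \frac{55}{4}\right) = \frac{1}{1424047} - - \frac{12665}{541} = \frac{1}{1424047} + \frac{12665}{541} = \frac{18035555796}{770409427}$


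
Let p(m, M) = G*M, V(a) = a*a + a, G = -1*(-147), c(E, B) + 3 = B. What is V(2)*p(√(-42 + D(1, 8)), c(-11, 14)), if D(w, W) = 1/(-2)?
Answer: 9702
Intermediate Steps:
c(E, B) = -3 + B
D(w, W) = -½
G = 147
V(a) = a + a² (V(a) = a² + a = a + a²)
p(m, M) = 147*M
V(2)*p(√(-42 + D(1, 8)), c(-11, 14)) = (2*(1 + 2))*(147*(-3 + 14)) = (2*3)*(147*11) = 6*1617 = 9702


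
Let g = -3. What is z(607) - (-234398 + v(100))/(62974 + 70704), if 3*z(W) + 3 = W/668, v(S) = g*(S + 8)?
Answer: 141817361/133945356 ≈ 1.0588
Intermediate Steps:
v(S) = -24 - 3*S (v(S) = -3*(S + 8) = -3*(8 + S) = -24 - 3*S)
z(W) = -1 + W/2004 (z(W) = -1 + (W/668)/3 = -1 + W/2004)
z(607) - (-234398 + v(100))/(62974 + 70704) = (-1 + (1/2004)*607) - (-234398 + (-24 - 3*100))/(62974 + 70704) = (-1 + 607/2004) - (-234398 + (-24 - 300))/133678 = -1397/2004 - (-234398 - 324)/133678 = -1397/2004 - (-234722)/133678 = -1397/2004 - 1*(-117361/66839) = -1397/2004 + 117361/66839 = 141817361/133945356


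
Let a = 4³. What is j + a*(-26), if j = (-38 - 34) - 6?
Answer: -1742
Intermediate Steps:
j = -78 (j = -72 - 6 = -78)
a = 64
j + a*(-26) = -78 + 64*(-26) = -78 - 1664 = -1742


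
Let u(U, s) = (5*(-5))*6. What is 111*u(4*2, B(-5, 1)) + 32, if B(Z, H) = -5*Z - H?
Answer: -16618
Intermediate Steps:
B(Z, H) = -H - 5*Z
u(U, s) = -150 (u(U, s) = -25*6 = -150)
111*u(4*2, B(-5, 1)) + 32 = 111*(-150) + 32 = -16650 + 32 = -16618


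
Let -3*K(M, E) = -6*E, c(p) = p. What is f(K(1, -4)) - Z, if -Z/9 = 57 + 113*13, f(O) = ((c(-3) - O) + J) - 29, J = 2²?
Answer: 13714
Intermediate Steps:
J = 4
K(M, E) = 2*E (K(M, E) = -(-2)*E = 2*E)
f(O) = -28 - O (f(O) = ((-3 - O) + 4) - 29 = (1 - O) - 29 = -28 - O)
Z = -13734 (Z = -9*(57 + 113*13) = -9*(57 + 1469) = -9*1526 = -13734)
f(K(1, -4)) - Z = (-28 - 2*(-4)) - 1*(-13734) = (-28 - 1*(-8)) + 13734 = (-28 + 8) + 13734 = -20 + 13734 = 13714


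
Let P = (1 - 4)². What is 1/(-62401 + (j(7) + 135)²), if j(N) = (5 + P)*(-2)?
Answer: -1/50952 ≈ -1.9626e-5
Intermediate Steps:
P = 9 (P = (-3)² = 9)
j(N) = -28 (j(N) = (5 + 9)*(-2) = 14*(-2) = -28)
1/(-62401 + (j(7) + 135)²) = 1/(-62401 + (-28 + 135)²) = 1/(-62401 + 107²) = 1/(-62401 + 11449) = 1/(-50952) = -1/50952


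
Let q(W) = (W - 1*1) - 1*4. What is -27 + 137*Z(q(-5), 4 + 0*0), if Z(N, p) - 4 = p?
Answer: 1069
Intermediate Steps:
q(W) = -5 + W (q(W) = (W - 1) - 4 = (-1 + W) - 4 = -5 + W)
Z(N, p) = 4 + p
-27 + 137*Z(q(-5), 4 + 0*0) = -27 + 137*(4 + (4 + 0*0)) = -27 + 137*(4 + (4 + 0)) = -27 + 137*(4 + 4) = -27 + 137*8 = -27 + 1096 = 1069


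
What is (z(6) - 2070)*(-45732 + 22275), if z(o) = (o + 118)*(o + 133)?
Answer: -355748862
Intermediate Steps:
z(o) = (118 + o)*(133 + o)
(z(6) - 2070)*(-45732 + 22275) = ((15694 + 6² + 251*6) - 2070)*(-45732 + 22275) = ((15694 + 36 + 1506) - 2070)*(-23457) = (17236 - 2070)*(-23457) = 15166*(-23457) = -355748862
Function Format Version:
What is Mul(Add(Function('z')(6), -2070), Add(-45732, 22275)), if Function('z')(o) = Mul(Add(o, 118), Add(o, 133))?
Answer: -355748862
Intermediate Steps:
Function('z')(o) = Mul(Add(118, o), Add(133, o))
Mul(Add(Function('z')(6), -2070), Add(-45732, 22275)) = Mul(Add(Add(15694, Pow(6, 2), Mul(251, 6)), -2070), Add(-45732, 22275)) = Mul(Add(Add(15694, 36, 1506), -2070), -23457) = Mul(Add(17236, -2070), -23457) = Mul(15166, -23457) = -355748862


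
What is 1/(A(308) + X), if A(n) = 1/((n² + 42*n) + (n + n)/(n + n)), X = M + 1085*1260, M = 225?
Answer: 107801/147399002326 ≈ 7.3135e-7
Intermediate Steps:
X = 1367325 (X = 225 + 1085*1260 = 225 + 1367100 = 1367325)
A(n) = 1/(1 + n² + 42*n) (A(n) = 1/((n² + 42*n) + (2*n)/((2*n))) = 1/((n² + 42*n) + (2*n)*(1/(2*n))) = 1/((n² + 42*n) + 1) = 1/(1 + n² + 42*n))
1/(A(308) + X) = 1/(1/(1 + 308² + 42*308) + 1367325) = 1/(1/(1 + 94864 + 12936) + 1367325) = 1/(1/107801 + 1367325) = 1/(147399002326/107801) = 107801/147399002326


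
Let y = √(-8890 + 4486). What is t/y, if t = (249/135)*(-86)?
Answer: 3569*I*√1101/49545 ≈ 2.3902*I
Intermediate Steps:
y = 2*I*√1101 (y = √(-4404) = 2*I*√1101 ≈ 66.363*I)
t = -7138/45 (t = (249*(1/135))*(-86) = (83/45)*(-86) = -7138/45 ≈ -158.62)
t/y = -7138*(-I*√1101/2202)/45 = -(-3569)*I*√1101/49545 = 3569*I*√1101/49545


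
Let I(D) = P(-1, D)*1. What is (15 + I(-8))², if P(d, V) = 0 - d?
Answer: 256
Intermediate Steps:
P(d, V) = -d
I(D) = 1 (I(D) = -1*(-1)*1 = 1*1 = 1)
(15 + I(-8))² = (15 + 1)² = 16² = 256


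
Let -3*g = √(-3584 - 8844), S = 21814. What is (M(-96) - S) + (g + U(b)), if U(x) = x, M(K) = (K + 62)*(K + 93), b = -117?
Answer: -21829 - 2*I*√3107/3 ≈ -21829.0 - 37.16*I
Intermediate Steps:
M(K) = (62 + K)*(93 + K)
g = -2*I*√3107/3 (g = -√(-3584 - 8844)/3 = -2*I*√3107/3 ≈ -37.16*I)
(M(-96) - S) + (g + U(b)) = ((5766 + (-96)² + 155*(-96)) - 1*21814) + (-2*I*√3107/3 - 117) = ((5766 + 9216 - 14880) - 21814) + (-117 - 2*I*√3107/3) = (102 - 21814) + (-117 - 2*I*√3107/3) = -21712 + (-117 - 2*I*√3107/3) = -21829 - 2*I*√3107/3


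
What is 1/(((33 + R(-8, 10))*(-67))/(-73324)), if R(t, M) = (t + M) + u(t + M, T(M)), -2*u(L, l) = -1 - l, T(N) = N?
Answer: 146648/5427 ≈ 27.022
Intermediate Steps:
u(L, l) = ½ + l/2 (u(L, l) = -(-1 - l)/2 = ½ + l/2)
R(t, M) = ½ + t + 3*M/2 (R(t, M) = (t + M) + (½ + M/2) = (M + t) + (½ + M/2) = ½ + t + 3*M/2)
1/(((33 + R(-8, 10))*(-67))/(-73324)) = 1/(((33 + (½ - 8 + (3/2)*10))*(-67))/(-73324)) = 1/(((33 + (½ - 8 + 15))*(-67))*(-1/73324)) = 1/(((33 + 15/2)*(-67))*(-1/73324)) = 1/(((81/2)*(-67))*(-1/73324)) = 1/(-5427/2*(-1/73324)) = 1/(5427/146648) = 146648/5427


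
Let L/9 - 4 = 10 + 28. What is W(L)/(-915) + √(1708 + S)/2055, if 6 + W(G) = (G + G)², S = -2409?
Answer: -38102/61 + I*√701/2055 ≈ -624.62 + 0.012884*I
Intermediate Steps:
L = 378 (L = 36 + 9*(10 + 28) = 36 + 9*38 = 36 + 342 = 378)
W(G) = -6 + 4*G² (W(G) = -6 + (G + G)² = -6 + (2*G)² = -6 + 4*G²)
W(L)/(-915) + √(1708 + S)/2055 = (-6 + 4*378²)/(-915) + √(1708 - 2409)/2055 = (-6 + 4*142884)*(-1/915) + √(-701)*(1/2055) = (-6 + 571536)*(-1/915) + (I*√701)*(1/2055) = 571530*(-1/915) + I*√701/2055 = -38102/61 + I*√701/2055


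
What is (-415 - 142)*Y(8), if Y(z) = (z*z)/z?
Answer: -4456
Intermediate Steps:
Y(z) = z (Y(z) = z²/z = z)
(-415 - 142)*Y(8) = (-415 - 142)*8 = -557*8 = -4456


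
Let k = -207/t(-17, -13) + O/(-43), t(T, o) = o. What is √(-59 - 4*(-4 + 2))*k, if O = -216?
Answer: 11709*I*√51/559 ≈ 149.59*I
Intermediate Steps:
k = 11709/559 (k = -207/(-13) - 216/(-43) = -207*(-1/13) - 216*(-1/43) = 207/13 + 216/43 = 11709/559 ≈ 20.946)
√(-59 - 4*(-4 + 2))*k = √(-59 - 4*(-4 + 2))*(11709/559) = √(-59 - 4*(-2))*(11709/559) = √(-59 + 8)*(11709/559) = √(-51)*(11709/559) = (I*√51)*(11709/559) = 11709*I*√51/559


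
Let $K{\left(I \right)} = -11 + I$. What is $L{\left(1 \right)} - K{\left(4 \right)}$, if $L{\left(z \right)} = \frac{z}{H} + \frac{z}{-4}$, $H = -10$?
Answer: $\frac{133}{20} \approx 6.65$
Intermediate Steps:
$L{\left(z \right)} = - \frac{7 z}{20}$ ($L{\left(z \right)} = \frac{z}{-10} + \frac{z}{-4} = z \left(- \frac{1}{10}\right) + z \left(- \frac{1}{4}\right) = - \frac{z}{10} - \frac{z}{4} = - \frac{7 z}{20}$)
$L{\left(1 \right)} - K{\left(4 \right)} = \left(- \frac{7}{20}\right) 1 - \left(-11 + 4\right) = - \frac{7}{20} - -7 = - \frac{7}{20} + 7 = \frac{133}{20}$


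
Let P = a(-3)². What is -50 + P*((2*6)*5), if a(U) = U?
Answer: 490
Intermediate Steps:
P = 9 (P = (-3)² = 9)
-50 + P*((2*6)*5) = -50 + 9*((2*6)*5) = -50 + 9*(12*5) = -50 + 9*60 = -50 + 540 = 490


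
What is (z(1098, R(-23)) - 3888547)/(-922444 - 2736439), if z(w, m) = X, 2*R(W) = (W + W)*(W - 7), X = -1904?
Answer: 3890451/3658883 ≈ 1.0633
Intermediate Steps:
R(W) = W*(-7 + W) (R(W) = ((W + W)*(W - 7))/2 = ((2*W)*(-7 + W))/2 = (2*W*(-7 + W))/2 = W*(-7 + W))
z(w, m) = -1904
(z(1098, R(-23)) - 3888547)/(-922444 - 2736439) = (-1904 - 3888547)/(-922444 - 2736439) = -3890451/(-3658883) = -3890451*(-1/3658883) = 3890451/3658883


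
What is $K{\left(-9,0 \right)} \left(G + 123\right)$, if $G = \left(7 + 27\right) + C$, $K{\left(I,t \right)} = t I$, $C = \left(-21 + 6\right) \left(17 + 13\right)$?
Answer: $0$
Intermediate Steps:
$C = -450$ ($C = \left(-15\right) 30 = -450$)
$K{\left(I,t \right)} = I t$
$G = -416$ ($G = \left(7 + 27\right) - 450 = 34 - 450 = -416$)
$K{\left(-9,0 \right)} \left(G + 123\right) = \left(-9\right) 0 \left(-416 + 123\right) = 0 \left(-293\right) = 0$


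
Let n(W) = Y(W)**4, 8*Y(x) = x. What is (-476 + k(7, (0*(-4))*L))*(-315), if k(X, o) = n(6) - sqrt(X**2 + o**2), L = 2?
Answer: 38923605/256 ≈ 1.5205e+5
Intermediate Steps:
Y(x) = x/8
n(W) = W**4/4096 (n(W) = (W/8)**4 = W**4/4096)
k(X, o) = 81/256 - sqrt(X**2 + o**2) (k(X, o) = (1/4096)*6**4 - sqrt(X**2 + o**2) = (1/4096)*1296 - sqrt(X**2 + o**2) = 81/256 - sqrt(X**2 + o**2))
(-476 + k(7, (0*(-4))*L))*(-315) = (-476 + (81/256 - sqrt(7**2 + ((0*(-4))*2)**2)))*(-315) = (-476 + (81/256 - sqrt(49 + (0*2)**2)))*(-315) = (-476 + (81/256 - sqrt(49 + 0**2)))*(-315) = (-476 + (81/256 - sqrt(49 + 0)))*(-315) = (-476 + (81/256 - sqrt(49)))*(-315) = (-476 + (81/256 - 1*7))*(-315) = (-476 + (81/256 - 7))*(-315) = (-476 - 1711/256)*(-315) = -123567/256*(-315) = 38923605/256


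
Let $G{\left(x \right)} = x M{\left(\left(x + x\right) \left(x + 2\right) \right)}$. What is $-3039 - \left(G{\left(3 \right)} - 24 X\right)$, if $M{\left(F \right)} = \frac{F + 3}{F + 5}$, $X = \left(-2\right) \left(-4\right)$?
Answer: $- \frac{99744}{35} \approx -2849.8$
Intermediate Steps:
$X = 8$
$M{\left(F \right)} = \frac{3 + F}{5 + F}$
$G{\left(x \right)} = \frac{x \left(3 + 2 x \left(2 + x\right)\right)}{5 + 2 x \left(2 + x\right)}$ ($G{\left(x \right)} = x \frac{3 + \left(x + x\right) \left(x + 2\right)}{5 + \left(x + x\right) \left(x + 2\right)} = x \frac{3 + 2 x \left(2 + x\right)}{5 + 2 x \left(2 + x\right)} = \frac{x \left(3 + 2 x \left(2 + x\right)\right)}{5 + 2 x \left(2 + x\right)}$)
$-3039 - \left(G{\left(3 \right)} - 24 X\right) = -3039 - \left(\frac{3 \left(3 + 2 \cdot 3 \left(2 + 3\right)\right)}{5 + 2 \cdot 3 \left(2 + 3\right)} - 192\right) = -3039 - \left(\frac{3 \left(3 + 2 \cdot 3 \cdot 5\right)}{5 + 2 \cdot 3 \cdot 5} - 192\right) = -3039 - \left(\frac{3 \left(3 + 30\right)}{5 + 30} - 192\right) = -3039 - \left(3 \cdot \frac{1}{35} \cdot 33 - 192\right) = -3039 - \left(\frac{99}{35} - 192\right) = -3039 - - \frac{6621}{35} = -3039 + \frac{6621}{35} = - \frac{99744}{35}$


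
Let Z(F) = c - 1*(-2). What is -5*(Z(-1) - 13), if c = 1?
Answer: 50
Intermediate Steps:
Z(F) = 3 (Z(F) = 1 - 1*(-2) = 1 + 2 = 3)
-5*(Z(-1) - 13) = -5*(3 - 13) = -5*(-10) = 50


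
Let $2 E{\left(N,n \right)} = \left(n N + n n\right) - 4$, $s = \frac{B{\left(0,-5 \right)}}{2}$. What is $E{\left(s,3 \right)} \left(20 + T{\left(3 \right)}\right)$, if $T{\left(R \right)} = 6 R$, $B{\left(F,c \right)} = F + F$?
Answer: $95$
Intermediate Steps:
$B{\left(F,c \right)} = 2 F$
$s = 0$ ($s = \frac{2 \cdot 0}{2} = 0 \cdot \frac{1}{2} = 0$)
$E{\left(N,n \right)} = -2 + \frac{n^{2}}{2} + \frac{N n}{2}$ ($E{\left(N,n \right)} = \frac{\left(n N + n n\right) - 4}{2} = \frac{\left(N n + n^{2}\right) - 4}{2} = \frac{\left(n^{2} + N n\right) - 4}{2} = \frac{-4 + n^{2} + N n}{2} = -2 + \frac{n^{2}}{2} + \frac{N n}{2}$)
$E{\left(s,3 \right)} \left(20 + T{\left(3 \right)}\right) = \left(-2 + \frac{3^{2}}{2} + \frac{1}{2} \cdot 0 \cdot 3\right) \left(20 + 6 \cdot 3\right) = \left(-2 + \frac{1}{2} \cdot 9 + 0\right) \left(20 + 18\right) = \left(-2 + \frac{9}{2} + 0\right) 38 = \frac{5}{2} \cdot 38 = 95$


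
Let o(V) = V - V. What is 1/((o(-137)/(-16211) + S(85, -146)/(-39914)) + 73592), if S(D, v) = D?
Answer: 39914/2937351003 ≈ 1.3588e-5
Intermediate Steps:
o(V) = 0
1/((o(-137)/(-16211) + S(85, -146)/(-39914)) + 73592) = 1/((0/(-16211) + 85/(-39914)) + 73592) = 1/((0*(-1/16211) + 85*(-1/39914)) + 73592) = 1/((0 - 85/39914) + 73592) = 1/(-85/39914 + 73592) = 1/(2937351003/39914) = 39914/2937351003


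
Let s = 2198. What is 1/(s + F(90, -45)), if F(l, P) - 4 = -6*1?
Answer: 1/2196 ≈ 0.00045537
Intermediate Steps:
F(l, P) = -2 (F(l, P) = 4 - 6*1 = 4 - 6 = -2)
1/(s + F(90, -45)) = 1/(2198 - 2) = 1/2196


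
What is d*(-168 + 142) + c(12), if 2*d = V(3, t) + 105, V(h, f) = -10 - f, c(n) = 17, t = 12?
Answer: -1062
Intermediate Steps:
d = 83/2 (d = ((-10 - 1*12) + 105)/2 = ((-10 - 12) + 105)/2 = (-22 + 105)/2 = (½)*83 = 83/2 ≈ 41.500)
d*(-168 + 142) + c(12) = 83*(-168 + 142)/2 + 17 = (83/2)*(-26) + 17 = -1079 + 17 = -1062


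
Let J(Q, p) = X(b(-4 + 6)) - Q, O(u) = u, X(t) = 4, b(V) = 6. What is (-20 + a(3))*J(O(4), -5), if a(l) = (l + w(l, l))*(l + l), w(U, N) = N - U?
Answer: 0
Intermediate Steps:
a(l) = 2*l² (a(l) = (l + (l - l))*(l + l) = (l + 0)*(2*l) = l*(2*l) = 2*l²)
J(Q, p) = 4 - Q
(-20 + a(3))*J(O(4), -5) = (-20 + 2*3²)*(4 - 1*4) = (-20 + 2*9)*(4 - 4) = (-20 + 18)*0 = -2*0 = 0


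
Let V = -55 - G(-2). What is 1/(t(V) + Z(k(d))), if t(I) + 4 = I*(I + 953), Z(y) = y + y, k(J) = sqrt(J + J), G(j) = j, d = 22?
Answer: -5963/284458930 - sqrt(11)/568917860 ≈ -2.0968e-5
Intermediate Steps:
k(J) = sqrt(2)*sqrt(J) (k(J) = sqrt(2*J) = sqrt(2)*sqrt(J))
Z(y) = 2*y
V = -53 (V = -55 - 1*(-2) = -55 + 2 = -53)
t(I) = -4 + I*(953 + I) (t(I) = -4 + I*(I + 953) = -4 + I*(953 + I))
1/(t(V) + Z(k(d))) = 1/((-4 + (-53)**2 + 953*(-53)) + 2*(sqrt(2)*sqrt(22))) = 1/((-4 + 2809 - 50509) + 2*(2*sqrt(11))) = 1/(-47704 + 4*sqrt(11))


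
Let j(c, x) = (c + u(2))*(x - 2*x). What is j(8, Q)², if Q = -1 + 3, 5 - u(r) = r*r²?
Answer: 100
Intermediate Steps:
u(r) = 5 - r³ (u(r) = 5 - r*r² = 5 - r³)
Q = 2
j(c, x) = -x*(-3 + c) (j(c, x) = (c + (5 - 1*2³))*(x - 2*x) = (c + (5 - 1*8))*(-x) = (c + (5 - 8))*(-x) = (c - 3)*(-x) = (-3 + c)*(-x) = -x*(-3 + c))
j(8, Q)² = (2*(3 - 1*8))² = (2*(3 - 8))² = (2*(-5))² = (-10)² = 100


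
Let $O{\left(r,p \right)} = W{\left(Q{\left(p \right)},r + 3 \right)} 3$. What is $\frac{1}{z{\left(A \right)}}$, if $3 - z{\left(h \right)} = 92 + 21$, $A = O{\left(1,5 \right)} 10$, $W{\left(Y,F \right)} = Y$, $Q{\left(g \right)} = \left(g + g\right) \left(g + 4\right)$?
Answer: $- \frac{1}{110} \approx -0.0090909$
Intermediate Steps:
$Q{\left(g \right)} = 2 g \left(4 + g\right)$
$O{\left(r,p \right)} = 6 p \left(4 + p\right)$ ($O{\left(r,p \right)} = 2 p \left(4 + p\right) 3 = 6 p \left(4 + p\right)$)
$A = 2700$ ($A = 6 \cdot 5 \left(4 + 5\right) 10 = 6 \cdot 5 \cdot 9 \cdot 10 = 270 \cdot 10 = 2700$)
$z{\left(h \right)} = -110$ ($z{\left(h \right)} = 3 - \left(92 + 21\right) = 3 - 113 = -110$)
$\frac{1}{z{\left(A \right)}} = \frac{1}{-110} = - \frac{1}{110}$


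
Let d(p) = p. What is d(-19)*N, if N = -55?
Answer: 1045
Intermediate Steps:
d(-19)*N = -19*(-55) = 1045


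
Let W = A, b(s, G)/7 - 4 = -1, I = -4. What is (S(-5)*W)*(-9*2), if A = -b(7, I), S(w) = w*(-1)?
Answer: 1890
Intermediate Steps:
b(s, G) = 21 (b(s, G) = 28 + 7*(-1) = 28 - 7 = 21)
S(w) = -w
A = -21 (A = -1*21 = -21)
W = -21
(S(-5)*W)*(-9*2) = (-1*(-5)*(-21))*(-9*2) = (5*(-21))*(-18) = -105*(-18) = 1890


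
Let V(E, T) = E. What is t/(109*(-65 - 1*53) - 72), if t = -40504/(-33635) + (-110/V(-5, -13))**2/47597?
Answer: -88370374/941198417215 ≈ -9.3891e-5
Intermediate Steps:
t = 176740748/145538645 (t = -40504/(-33635) + (-110/(-5))**2/47597 = -40504*(-1/33635) + (-110*(-1/5))**2*(1/47597) = 40504/33635 + 22**2*(1/47597) = 40504/33635 + 484*(1/47597) = 40504/33635 + 44/4327 = 176740748/145538645 ≈ 1.2144)
t/(109*(-65 - 1*53) - 72) = 176740748/(145538645*(109*(-65 - 1*53) - 72)) = 176740748/(145538645*(109*(-65 - 53) - 72)) = 176740748/(145538645*(109*(-118) - 72)) = 176740748/(145538645*(-12862 - 72)) = (176740748/145538645)/(-12934) = (176740748/145538645)*(-1/12934) = -88370374/941198417215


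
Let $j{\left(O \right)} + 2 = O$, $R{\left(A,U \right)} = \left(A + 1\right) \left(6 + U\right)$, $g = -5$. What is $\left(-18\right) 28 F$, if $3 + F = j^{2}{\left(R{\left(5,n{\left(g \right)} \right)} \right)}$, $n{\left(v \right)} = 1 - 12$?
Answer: $-514584$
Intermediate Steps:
$n{\left(v \right)} = -11$ ($n{\left(v \right)} = 1 - 12 = -11$)
$R{\left(A,U \right)} = \left(1 + A\right) \left(6 + U\right)$
$j{\left(O \right)} = -2 + O$
$F = 1021$ ($F = -3 + \left(-2 + \left(6 - 11 + 6 \cdot 5 + 5 \left(-11\right)\right)\right)^{2} = -3 + \left(-2 + \left(6 - 11 + 30 - 55\right)\right)^{2} = -3 + \left(-2 - 30\right)^{2} = -3 + \left(-32\right)^{2} = -3 + 1024 = 1021$)
$\left(-18\right) 28 F = \left(-18\right) 28 \cdot 1021 = \left(-504\right) 1021 = -514584$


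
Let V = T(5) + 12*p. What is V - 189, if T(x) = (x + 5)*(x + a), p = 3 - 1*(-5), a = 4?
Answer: -3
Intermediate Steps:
p = 8 (p = 3 + 5 = 8)
T(x) = (4 + x)*(5 + x) (T(x) = (x + 5)*(x + 4) = (5 + x)*(4 + x) = (4 + x)*(5 + x))
V = 186 (V = (20 + 5² + 9*5) + 12*8 = (20 + 25 + 45) + 96 = 90 + 96 = 186)
V - 189 = 186 - 189 = -3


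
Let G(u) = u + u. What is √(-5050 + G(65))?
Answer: 2*I*√1230 ≈ 70.143*I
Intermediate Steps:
G(u) = 2*u
√(-5050 + G(65)) = √(-5050 + 2*65) = √(-5050 + 130) = √(-4920) = 2*I*√1230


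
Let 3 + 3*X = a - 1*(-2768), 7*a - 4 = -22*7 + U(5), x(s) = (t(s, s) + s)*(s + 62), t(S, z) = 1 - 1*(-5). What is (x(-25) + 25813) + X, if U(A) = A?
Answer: 546520/21 ≈ 26025.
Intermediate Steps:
t(S, z) = 6 (t(S, z) = 1 + 5 = 6)
x(s) = (6 + s)*(62 + s) (x(s) = (6 + s)*(s + 62) = (6 + s)*(62 + s))
a = -145/7 (a = 4/7 + (-22*7 + 5)/7 = 4/7 + (-154 + 5)/7 = 4/7 + (⅐)*(-149) = 4/7 - 149/7 = -145/7 ≈ -20.714)
X = 19210/21 (X = -1 + (-145/7 - 1*(-2768))/3 = -1 + (-145/7 + 2768)/3 = -1 + (⅓)*(19231/7) = -1 + 19231/21 = 19210/21 ≈ 914.76)
(x(-25) + 25813) + X = ((372 + (-25)² + 68*(-25)) + 25813) + 19210/21 = ((372 + 625 - 1700) + 25813) + 19210/21 = (-703 + 25813) + 19210/21 = 25110 + 19210/21 = 546520/21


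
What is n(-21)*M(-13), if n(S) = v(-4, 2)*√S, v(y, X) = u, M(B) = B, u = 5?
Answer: -65*I*√21 ≈ -297.87*I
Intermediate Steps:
v(y, X) = 5
n(S) = 5*√S
n(-21)*M(-13) = (5*√(-21))*(-13) = (5*(I*√21))*(-13) = (5*I*√21)*(-13) = -65*I*√21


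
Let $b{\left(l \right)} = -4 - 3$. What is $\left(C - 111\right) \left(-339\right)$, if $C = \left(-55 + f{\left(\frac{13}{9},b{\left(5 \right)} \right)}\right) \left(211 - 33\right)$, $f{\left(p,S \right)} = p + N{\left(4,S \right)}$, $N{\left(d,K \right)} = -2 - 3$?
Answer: $\frac{10712965}{3} \approx 3.571 \cdot 10^{6}$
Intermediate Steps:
$N{\left(d,K \right)} = -5$ ($N{\left(d,K \right)} = -2 - 3 = -5$)
$b{\left(l \right)} = -7$ ($b{\left(l \right)} = -4 - 3 = -7$)
$f{\left(p,S \right)} = -5 + p$ ($f{\left(p,S \right)} = p - 5 = -5 + p$)
$C = - \frac{93806}{9}$ ($C = \left(-55 - \left(5 - \frac{13}{9}\right)\right) \left(211 - 33\right) = \left(-55 + \left(-5 + 13 \cdot \frac{1}{9}\right)\right) 178 = \left(-55 + \left(-5 + \frac{13}{9}\right)\right) 178 = \left(-55 - \frac{32}{9}\right) 178 = \left(- \frac{527}{9}\right) 178 = - \frac{93806}{9} \approx -10423.0$)
$\left(C - 111\right) \left(-339\right) = \left(- \frac{93806}{9} - 111\right) \left(-339\right) = \left(- \frac{94805}{9}\right) \left(-339\right) = \frac{10712965}{3}$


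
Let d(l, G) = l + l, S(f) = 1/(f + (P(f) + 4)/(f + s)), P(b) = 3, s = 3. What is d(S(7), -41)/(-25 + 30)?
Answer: 4/77 ≈ 0.051948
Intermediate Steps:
S(f) = 1/(f + 7/(3 + f)) (S(f) = 1/(f + (3 + 4)/(f + 3)) = 1/(f + 7/(3 + f)))
d(l, G) = 2*l
d(S(7), -41)/(-25 + 30) = (2*((3 + 7)/(7 + 7² + 3*7)))/(-25 + 30) = (2*(10/(7 + 49 + 21)))/5 = (2*(10/77))*(⅕) = (20/77)*(⅕) = 4/77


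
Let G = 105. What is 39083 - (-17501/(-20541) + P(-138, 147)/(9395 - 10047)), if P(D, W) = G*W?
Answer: 523733784439/13392732 ≈ 39106.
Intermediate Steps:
P(D, W) = 105*W
39083 - (-17501/(-20541) + P(-138, 147)/(9395 - 10047)) = 39083 - (-17501/(-20541) + (105*147)/(9395 - 10047)) = 39083 - (-17501*(-1/20541) + 15435/(-652)) = 39083 - (17501/20541 + 15435*(-1/652)) = 39083 - (17501/20541 - 15435/652) = 39083 - 1*(-305639683/13392732) = 39083 + 305639683/13392732 = 523733784439/13392732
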